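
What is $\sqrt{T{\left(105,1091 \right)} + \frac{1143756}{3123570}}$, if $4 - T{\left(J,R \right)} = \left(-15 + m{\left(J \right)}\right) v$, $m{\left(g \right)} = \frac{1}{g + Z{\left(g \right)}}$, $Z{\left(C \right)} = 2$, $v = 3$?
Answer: $\frac{\sqrt{153091205931076030}}{55703665} \approx 7.0241$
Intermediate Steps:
$m{\left(g \right)} = \frac{1}{2 + g}$ ($m{\left(g \right)} = \frac{1}{g + 2} = \frac{1}{2 + g}$)
$T{\left(J,R \right)} = 49 - \frac{3}{2 + J}$ ($T{\left(J,R \right)} = 4 - \left(-15 + \frac{1}{2 + J}\right) 3 = 4 - \left(-45 + \frac{3}{2 + J}\right) = 4 + \left(45 - \frac{3}{2 + J}\right) = 49 - \frac{3}{2 + J}$)
$\sqrt{T{\left(105,1091 \right)} + \frac{1143756}{3123570}} = \sqrt{\frac{95 + 49 \cdot 105}{2 + 105} + \frac{1143756}{3123570}} = \sqrt{\frac{95 + 5145}{107} + 1143756 \cdot \frac{1}{3123570}} = \sqrt{\frac{1}{107} \cdot 5240 + \frac{190626}{520595}} = \sqrt{\frac{5240}{107} + \frac{190626}{520595}} = \sqrt{\frac{2748314782}{55703665}} = \frac{\sqrt{153091205931076030}}{55703665}$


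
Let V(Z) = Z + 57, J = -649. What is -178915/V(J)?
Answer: 178915/592 ≈ 302.22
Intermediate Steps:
V(Z) = 57 + Z
-178915/V(J) = -178915/(57 - 649) = -178915/(-592) = -178915*(-1/592) = 178915/592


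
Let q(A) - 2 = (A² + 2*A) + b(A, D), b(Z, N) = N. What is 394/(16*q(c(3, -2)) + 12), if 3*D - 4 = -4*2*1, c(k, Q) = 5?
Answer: 591/874 ≈ 0.67620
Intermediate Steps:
D = -4/3 (D = 4/3 + (-4*2*1)/3 = 4/3 + (-8*1)/3 = 4/3 + (⅓)*(-8) = 4/3 - 8/3 = -4/3 ≈ -1.3333)
q(A) = ⅔ + A² + 2*A (q(A) = 2 + ((A² + 2*A) - 4/3) = 2 + (-4/3 + A² + 2*A) = ⅔ + A² + 2*A)
394/(16*q(c(3, -2)) + 12) = 394/(16*(⅔ + 5² + 2*5) + 12) = 394/(16*(⅔ + 25 + 10) + 12) = 394/(16*(107/3) + 12) = 394/(1712/3 + 12) = 394/(1748/3) = 394*(3/1748) = 591/874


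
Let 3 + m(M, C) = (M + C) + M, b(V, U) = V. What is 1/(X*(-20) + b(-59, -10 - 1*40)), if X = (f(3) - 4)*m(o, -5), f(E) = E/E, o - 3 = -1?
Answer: -1/299 ≈ -0.0033445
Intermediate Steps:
o = 2 (o = 3 - 1 = 2)
f(E) = 1
m(M, C) = -3 + C + 2*M (m(M, C) = -3 + ((M + C) + M) = -3 + ((C + M) + M) = -3 + (C + 2*M) = -3 + C + 2*M)
X = 12 (X = (1 - 4)*(-3 - 5 + 2*2) = -3*(-3 - 5 + 4) = -3*(-4) = 12)
1/(X*(-20) + b(-59, -10 - 1*40)) = 1/(12*(-20) - 59) = 1/(-240 - 59) = 1/(-299) = -1/299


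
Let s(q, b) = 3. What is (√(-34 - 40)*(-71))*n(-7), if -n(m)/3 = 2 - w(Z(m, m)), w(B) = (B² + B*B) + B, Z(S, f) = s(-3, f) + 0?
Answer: -4047*I*√74 ≈ -34814.0*I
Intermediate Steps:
Z(S, f) = 3 (Z(S, f) = 3 + 0 = 3)
w(B) = B + 2*B² (w(B) = (B² + B²) + B = 2*B² + B = B + 2*B²)
n(m) = 57 (n(m) = -3*(2 - 3*(1 + 2*3)) = -3*(2 - 3*(1 + 6)) = -3*(2 - 3*7) = -3*(2 - 1*21) = -3*(2 - 21) = -3*(-19) = 57)
(√(-34 - 40)*(-71))*n(-7) = (√(-34 - 40)*(-71))*57 = (√(-74)*(-71))*57 = ((I*√74)*(-71))*57 = -71*I*√74*57 = -4047*I*√74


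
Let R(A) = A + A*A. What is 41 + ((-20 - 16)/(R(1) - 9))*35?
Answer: 221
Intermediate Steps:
R(A) = A + A²
41 + ((-20 - 16)/(R(1) - 9))*35 = 41 + ((-20 - 16)/(1*(1 + 1) - 9))*35 = 41 - 36/(1*2 - 9)*35 = 41 - 36/(2 - 9)*35 = 41 - 36/(-7)*35 = 41 - 36*(-⅐)*35 = 41 + (36/7)*35 = 41 + 180 = 221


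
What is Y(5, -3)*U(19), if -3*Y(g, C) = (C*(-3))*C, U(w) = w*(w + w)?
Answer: 6498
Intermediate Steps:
U(w) = 2*w² (U(w) = w*(2*w) = 2*w²)
Y(g, C) = C² (Y(g, C) = -C*(-3)*C/3 = -(-3*C)*C/3 = -(-1)*C² = C²)
Y(5, -3)*U(19) = (-3)²*(2*19²) = 9*(2*361) = 9*722 = 6498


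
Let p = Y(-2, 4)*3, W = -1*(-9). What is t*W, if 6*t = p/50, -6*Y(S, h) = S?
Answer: 3/100 ≈ 0.030000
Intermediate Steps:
Y(S, h) = -S/6
W = 9
p = 1 (p = -⅙*(-2)*3 = (⅓)*3 = 1)
t = 1/300 (t = (1/50)/6 = (1*(1/50))/6 = (⅙)*(1/50) = 1/300 ≈ 0.0033333)
t*W = (1/300)*9 = 3/100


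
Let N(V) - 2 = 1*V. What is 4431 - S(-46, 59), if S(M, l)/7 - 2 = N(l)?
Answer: 3990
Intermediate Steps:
N(V) = 2 + V (N(V) = 2 + 1*V = 2 + V)
S(M, l) = 28 + 7*l (S(M, l) = 14 + 7*(2 + l) = 14 + (14 + 7*l) = 28 + 7*l)
4431 - S(-46, 59) = 4431 - (28 + 7*59) = 4431 - (28 + 413) = 4431 - 1*441 = 4431 - 441 = 3990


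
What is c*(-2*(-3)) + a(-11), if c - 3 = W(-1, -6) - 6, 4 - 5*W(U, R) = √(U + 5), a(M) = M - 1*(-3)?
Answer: -118/5 ≈ -23.600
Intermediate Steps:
a(M) = 3 + M (a(M) = M + 3 = 3 + M)
W(U, R) = ⅘ - √(5 + U)/5 (W(U, R) = ⅘ - √(U + 5)/5 = ⅘ - √(5 + U)/5)
c = -13/5 (c = 3 + ((⅘ - √(5 - 1)/5) - 6) = 3 + ((⅘ - √4/5) - 6) = 3 + ((⅘ - ⅕*2) - 6) = 3 + ((⅘ - ⅖) - 6) = 3 + (⅖ - 6) = 3 - 28/5 = -13/5 ≈ -2.6000)
c*(-2*(-3)) + a(-11) = -(-26)*(-3)/5 + (3 - 11) = -13/5*6 - 8 = -78/5 - 8 = -118/5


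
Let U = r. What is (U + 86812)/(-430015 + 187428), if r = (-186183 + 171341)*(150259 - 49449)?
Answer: 1496135208/242587 ≈ 6167.4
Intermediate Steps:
r = -1496222020 (r = -14842*100810 = -1496222020)
U = -1496222020
(U + 86812)/(-430015 + 187428) = (-1496222020 + 86812)/(-430015 + 187428) = -1496135208/(-242587) = -1496135208*(-1/242587) = 1496135208/242587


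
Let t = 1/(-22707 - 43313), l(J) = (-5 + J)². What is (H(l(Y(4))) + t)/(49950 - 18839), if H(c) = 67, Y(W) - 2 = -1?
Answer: 4423339/2053948220 ≈ 0.0021536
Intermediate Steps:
Y(W) = 1 (Y(W) = 2 - 1 = 1)
t = -1/66020 (t = 1/(-66020) = -1/66020 ≈ -1.5147e-5)
(H(l(Y(4))) + t)/(49950 - 18839) = (67 - 1/66020)/(49950 - 18839) = (4423339/66020)/31111 = (4423339/66020)*(1/31111) = 4423339/2053948220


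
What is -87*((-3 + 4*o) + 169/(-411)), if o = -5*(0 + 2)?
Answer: 517418/137 ≈ 3776.8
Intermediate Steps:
o = -10 (o = -5*2 = -10)
-87*((-3 + 4*o) + 169/(-411)) = -87*((-3 + 4*(-10)) + 169/(-411)) = -87*((-3 - 40) + 169*(-1/411)) = -87*(-43 - 169/411) = -87*(-17842/411) = 517418/137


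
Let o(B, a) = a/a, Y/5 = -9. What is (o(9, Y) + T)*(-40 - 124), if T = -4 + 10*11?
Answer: -17548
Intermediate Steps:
Y = -45 (Y = 5*(-9) = -45)
o(B, a) = 1
T = 106 (T = -4 + 110 = 106)
(o(9, Y) + T)*(-40 - 124) = (1 + 106)*(-40 - 124) = 107*(-164) = -17548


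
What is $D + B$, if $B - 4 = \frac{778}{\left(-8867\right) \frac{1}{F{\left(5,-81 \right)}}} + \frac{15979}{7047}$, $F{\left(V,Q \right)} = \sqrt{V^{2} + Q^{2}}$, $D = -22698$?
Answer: $- \frac{5514091}{243} - \frac{778 \sqrt{6586}}{8867} \approx -22699.0$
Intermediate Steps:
$F{\left(V,Q \right)} = \sqrt{Q^{2} + V^{2}}$
$B = \frac{1523}{243} - \frac{778 \sqrt{6586}}{8867}$ ($B = 4 + \left(\frac{778}{\left(-8867\right) \frac{1}{\sqrt{\left(-81\right)^{2} + 5^{2}}}} + \frac{15979}{7047}\right) = 4 + \left(\frac{778}{\left(-8867\right) \frac{1}{\sqrt{6561 + 25}}} + 15979 \cdot \frac{1}{7047}\right) = 4 + \left(\frac{778}{\left(-8867\right) \frac{1}{\sqrt{6586}}} + \frac{551}{243}\right) = 4 + \left(\frac{778}{\left(-8867\right) \frac{\sqrt{6586}}{6586}} + \frac{551}{243}\right) = 4 + \left(\frac{778}{\left(- \frac{8867}{6586}\right) \sqrt{6586}} + \frac{551}{243}\right) = 4 + \left(778 \left(- \frac{\sqrt{6586}}{8867}\right) + \frac{551}{243}\right) = 4 + \left(- \frac{778 \sqrt{6586}}{8867} + \frac{551}{243}\right) = 4 + \left(\frac{551}{243} - \frac{778 \sqrt{6586}}{8867}\right) = \frac{1523}{243} - \frac{778 \sqrt{6586}}{8867} \approx -0.85306$)
$D + B = -22698 + \left(\frac{1523}{243} - \frac{778 \sqrt{6586}}{8867}\right) = - \frac{5514091}{243} - \frac{778 \sqrt{6586}}{8867}$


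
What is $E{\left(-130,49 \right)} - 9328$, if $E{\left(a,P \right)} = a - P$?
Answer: $-9507$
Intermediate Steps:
$E{\left(-130,49 \right)} - 9328 = \left(-130 - 49\right) - 9328 = -179 - 9328 = -9507$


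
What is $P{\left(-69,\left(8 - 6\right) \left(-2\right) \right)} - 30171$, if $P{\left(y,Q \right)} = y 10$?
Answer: $-30861$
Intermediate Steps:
$P{\left(y,Q \right)} = 10 y$
$P{\left(-69,\left(8 - 6\right) \left(-2\right) \right)} - 30171 = 10 \left(-69\right) - 30171 = -690 - 30171 = -30861$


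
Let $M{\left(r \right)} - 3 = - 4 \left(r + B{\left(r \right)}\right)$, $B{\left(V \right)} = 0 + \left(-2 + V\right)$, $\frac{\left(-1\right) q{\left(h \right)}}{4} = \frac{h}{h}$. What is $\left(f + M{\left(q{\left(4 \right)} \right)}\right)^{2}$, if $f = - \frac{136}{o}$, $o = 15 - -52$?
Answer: $\frac{7535025}{4489} \approx 1678.6$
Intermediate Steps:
$q{\left(h \right)} = -4$ ($q{\left(h \right)} = - 4 \frac{h}{h} = \left(-4\right) 1 = -4$)
$o = 67$ ($o = 15 + 52 = 67$)
$B{\left(V \right)} = -2 + V$
$f = - \frac{136}{67} \approx -2.0299$
$M{\left(r \right)} = 11 - 8 r$ ($M{\left(r \right)} = 3 - 4 \left(r + \left(-2 + r\right)\right) = 3 - 4 \left(-2 + 2 r\right) = 3 - \left(-8 + 8 r\right) = 11 - 8 r$)
$\left(f + M{\left(q{\left(4 \right)} \right)}\right)^{2} = \left(- \frac{136}{67} + \left(11 - -32\right)\right)^{2} = \left(- \frac{136}{67} + \left(11 + 32\right)\right)^{2} = \left(- \frac{136}{67} + 43\right)^{2} = \left(\frac{2745}{67}\right)^{2} = \frac{7535025}{4489}$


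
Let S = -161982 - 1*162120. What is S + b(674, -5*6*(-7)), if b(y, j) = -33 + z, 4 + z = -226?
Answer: -324365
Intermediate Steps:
S = -324102 (S = -161982 - 162120 = -324102)
z = -230 (z = -4 - 226 = -230)
b(y, j) = -263 (b(y, j) = -33 - 230 = -263)
S + b(674, -5*6*(-7)) = -324102 - 263 = -324365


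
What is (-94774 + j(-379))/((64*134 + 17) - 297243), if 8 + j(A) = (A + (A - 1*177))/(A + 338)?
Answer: 3885127/11834650 ≈ 0.32828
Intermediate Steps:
j(A) = -8 + (-177 + 2*A)/(338 + A) (j(A) = -8 + (A + (A - 1*177))/(A + 338) = -8 + (A + (A - 177))/(338 + A) = -8 + (A + (-177 + A))/(338 + A) = -8 + (-177 + 2*A)/(338 + A))
(-94774 + j(-379))/((64*134 + 17) - 297243) = (-94774 + (-2881 - 6*(-379))/(338 - 379))/((64*134 + 17) - 297243) = (-94774 + (-2881 + 2274)/(-41))/((8576 + 17) - 297243) = (-94774 - 1/41*(-607))/(8593 - 297243) = (-94774 + 607/41)/(-288650) = -3885127/41*(-1/288650) = 3885127/11834650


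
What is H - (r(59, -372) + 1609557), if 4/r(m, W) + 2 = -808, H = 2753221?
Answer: 463183922/405 ≈ 1.1437e+6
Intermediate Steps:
r(m, W) = -2/405 (r(m, W) = 4/(-2 - 808) = 4/(-810) = 4*(-1/810) = -2/405)
H - (r(59, -372) + 1609557) = 2753221 - (-2/405 + 1609557) = 2753221 - 1*651870583/405 = 2753221 - 651870583/405 = 463183922/405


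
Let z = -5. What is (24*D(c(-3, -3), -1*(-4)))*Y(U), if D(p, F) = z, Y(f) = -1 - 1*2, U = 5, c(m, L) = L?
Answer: 360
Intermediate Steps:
Y(f) = -3 (Y(f) = -1 - 2 = -3)
D(p, F) = -5
(24*D(c(-3, -3), -1*(-4)))*Y(U) = (24*(-5))*(-3) = -120*(-3) = 360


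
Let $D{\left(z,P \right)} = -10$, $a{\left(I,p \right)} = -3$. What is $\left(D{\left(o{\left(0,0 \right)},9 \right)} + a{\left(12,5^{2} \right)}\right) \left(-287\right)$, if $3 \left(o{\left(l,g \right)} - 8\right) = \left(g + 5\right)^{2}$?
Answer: $3731$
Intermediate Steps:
$o{\left(l,g \right)} = 8 + \frac{\left(5 + g\right)^{2}}{3}$ ($o{\left(l,g \right)} = 8 + \frac{\left(g + 5\right)^{2}}{3} = 8 + \frac{\left(5 + g\right)^{2}}{3}$)
$\left(D{\left(o{\left(0,0 \right)},9 \right)} + a{\left(12,5^{2} \right)}\right) \left(-287\right) = \left(-10 - 3\right) \left(-287\right) = \left(-13\right) \left(-287\right) = 3731$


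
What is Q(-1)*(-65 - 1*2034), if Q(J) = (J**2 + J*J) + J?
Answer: -2099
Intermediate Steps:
Q(J) = J + 2*J**2 (Q(J) = (J**2 + J**2) + J = 2*J**2 + J = J + 2*J**2)
Q(-1)*(-65 - 1*2034) = (-(1 + 2*(-1)))*(-65 - 1*2034) = (-(1 - 2))*(-65 - 2034) = -1*(-1)*(-2099) = 1*(-2099) = -2099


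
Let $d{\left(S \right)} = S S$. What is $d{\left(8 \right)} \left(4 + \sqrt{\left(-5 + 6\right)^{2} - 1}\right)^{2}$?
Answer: $1024$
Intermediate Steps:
$d{\left(S \right)} = S^{2}$
$d{\left(8 \right)} \left(4 + \sqrt{\left(-5 + 6\right)^{2} - 1}\right)^{2} = 8^{2} \left(4 + \sqrt{\left(-5 + 6\right)^{2} - 1}\right)^{2} = 64 \left(4 + \sqrt{1^{2} - 1}\right)^{2} = 64 \left(4 + \sqrt{1 - 1}\right)^{2} = 64 \left(4 + \sqrt{0}\right)^{2} = 64 \left(4 + 0\right)^{2} = 64 \cdot 4^{2} = 64 \cdot 16 = 1024$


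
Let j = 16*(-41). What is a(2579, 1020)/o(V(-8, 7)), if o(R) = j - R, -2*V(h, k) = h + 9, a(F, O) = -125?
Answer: 250/1311 ≈ 0.19069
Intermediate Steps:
V(h, k) = -9/2 - h/2 (V(h, k) = -(h + 9)/2 = -(9 + h)/2 = -9/2 - h/2)
j = -656
o(R) = -656 - R
a(2579, 1020)/o(V(-8, 7)) = -125/(-656 - (-9/2 - ½*(-8))) = -125/(-656 - (-9/2 + 4)) = -125/(-656 - 1*(-½)) = -125/(-656 + ½) = -125/(-1311/2) = -125*(-2/1311) = 250/1311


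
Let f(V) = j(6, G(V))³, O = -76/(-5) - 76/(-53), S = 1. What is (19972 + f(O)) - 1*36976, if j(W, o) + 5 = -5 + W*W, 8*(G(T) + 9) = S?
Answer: 572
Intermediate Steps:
G(T) = -71/8 (G(T) = -9 + (⅛)*1 = -9 + ⅛ = -71/8)
j(W, o) = -10 + W² (j(W, o) = -5 + (-5 + W*W) = -5 + (-5 + W²) = -10 + W²)
O = 4408/265 (O = -76*(-⅕) - 76*(-1/53) = 76/5 + 76/53 = 4408/265 ≈ 16.634)
f(V) = 17576 (f(V) = (-10 + 6²)³ = (-10 + 36)³ = 26³ = 17576)
(19972 + f(O)) - 1*36976 = (19972 + 17576) - 1*36976 = 37548 - 36976 = 572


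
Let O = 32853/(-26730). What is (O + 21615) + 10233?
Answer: 283754729/8910 ≈ 31847.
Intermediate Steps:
O = -10951/8910 (O = 32853*(-1/26730) = -10951/8910 ≈ -1.2291)
(O + 21615) + 10233 = (-10951/8910 + 21615) + 10233 = 192578699/8910 + 10233 = 283754729/8910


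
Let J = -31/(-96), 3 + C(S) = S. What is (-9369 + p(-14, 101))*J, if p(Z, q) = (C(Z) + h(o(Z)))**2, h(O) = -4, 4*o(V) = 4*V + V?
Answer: -2883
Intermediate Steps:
o(V) = 5*V/4 (o(V) = (4*V + V)/4 = (5*V)/4 = 5*V/4)
C(S) = -3 + S
p(Z, q) = (-7 + Z)**2 (p(Z, q) = ((-3 + Z) - 4)**2 = (-7 + Z)**2)
J = 31/96 (J = -31*(-1/96) = 31/96 ≈ 0.32292)
(-9369 + p(-14, 101))*J = (-9369 + (-7 - 14)**2)*(31/96) = (-9369 + (-21)**2)*(31/96) = (-9369 + 441)*(31/96) = -8928*31/96 = -2883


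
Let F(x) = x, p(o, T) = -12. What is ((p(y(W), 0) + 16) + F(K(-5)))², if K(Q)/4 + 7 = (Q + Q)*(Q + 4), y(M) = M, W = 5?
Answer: 256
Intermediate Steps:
K(Q) = -28 + 8*Q*(4 + Q) (K(Q) = -28 + 4*((Q + Q)*(Q + 4)) = -28 + 4*((2*Q)*(4 + Q)) = -28 + 4*(2*Q*(4 + Q)) = -28 + 8*Q*(4 + Q))
((p(y(W), 0) + 16) + F(K(-5)))² = ((-12 + 16) + (-28 + 8*(-5)² + 32*(-5)))² = (4 + (-28 + 8*25 - 160))² = (4 + (-28 + 200 - 160))² = (4 + 12)² = 16² = 256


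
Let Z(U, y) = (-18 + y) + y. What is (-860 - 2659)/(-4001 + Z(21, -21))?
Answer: 3519/4061 ≈ 0.86654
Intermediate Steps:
Z(U, y) = -18 + 2*y
(-860 - 2659)/(-4001 + Z(21, -21)) = (-860 - 2659)/(-4001 + (-18 + 2*(-21))) = -3519/(-4001 + (-18 - 42)) = -3519/(-4001 - 60) = -3519/(-4061) = -3519*(-1/4061) = 3519/4061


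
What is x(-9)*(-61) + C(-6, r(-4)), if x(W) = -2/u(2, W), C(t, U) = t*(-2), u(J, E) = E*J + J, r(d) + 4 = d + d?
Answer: 35/8 ≈ 4.3750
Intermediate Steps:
r(d) = -4 + 2*d (r(d) = -4 + (d + d) = -4 + 2*d)
u(J, E) = J + E*J
C(t, U) = -2*t
x(W) = -2/(2 + 2*W) (x(W) = -2*1/(2*(1 + W)) = -2/(2 + 2*W))
x(-9)*(-61) + C(-6, r(-4)) = -1/(1 - 9)*(-61) - 2*(-6) = -1/(-8)*(-61) + 12 = -1*(-⅛)*(-61) + 12 = (⅛)*(-61) + 12 = -61/8 + 12 = 35/8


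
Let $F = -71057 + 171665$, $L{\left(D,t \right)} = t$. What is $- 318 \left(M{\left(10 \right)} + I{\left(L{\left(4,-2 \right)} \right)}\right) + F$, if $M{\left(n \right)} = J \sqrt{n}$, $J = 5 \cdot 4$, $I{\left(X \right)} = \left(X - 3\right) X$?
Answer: $97428 - 6360 \sqrt{10} \approx 77316.0$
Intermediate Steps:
$I{\left(X \right)} = X \left(-3 + X\right)$ ($I{\left(X \right)} = \left(-3 + X\right) X = X \left(-3 + X\right)$)
$J = 20$
$M{\left(n \right)} = 20 \sqrt{n}$
$F = 100608$
$- 318 \left(M{\left(10 \right)} + I{\left(L{\left(4,-2 \right)} \right)}\right) + F = - 318 \left(20 \sqrt{10} - 2 \left(-3 - 2\right)\right) + 100608 = - 318 \left(20 \sqrt{10} - -10\right) + 100608 = - 318 \left(20 \sqrt{10} + 10\right) + 100608 = - 318 \left(10 + 20 \sqrt{10}\right) + 100608 = \left(-3180 - 6360 \sqrt{10}\right) + 100608 = 97428 - 6360 \sqrt{10}$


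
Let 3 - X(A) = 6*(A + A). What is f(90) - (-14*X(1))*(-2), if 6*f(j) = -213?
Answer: 433/2 ≈ 216.50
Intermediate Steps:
f(j) = -71/2 (f(j) = (1/6)*(-213) = -71/2)
X(A) = 3 - 12*A (X(A) = 3 - 6*(A + A) = 3 - 6*2*A = 3 - 12*A)
f(90) - (-14*X(1))*(-2) = -71/2 - (-14*(3 - 12*1))*(-2) = -71/2 - (-14*(3 - 12))*(-2) = -71/2 - (-14*(-9))*(-2) = -71/2 - 126*(-2) = -71/2 - 1*(-252) = -71/2 + 252 = 433/2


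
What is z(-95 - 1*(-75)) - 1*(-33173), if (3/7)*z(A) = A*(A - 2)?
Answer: 102599/3 ≈ 34200.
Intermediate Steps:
z(A) = 7*A*(-2 + A)/3 (z(A) = 7*(A*(A - 2))/3 = 7*(A*(-2 + A))/3 = 7*A*(-2 + A)/3)
z(-95 - 1*(-75)) - 1*(-33173) = 7*(-95 - 1*(-75))*(-2 + (-95 - 1*(-75)))/3 - 1*(-33173) = 7*(-95 + 75)*(-2 + (-95 + 75))/3 + 33173 = (7/3)*(-20)*(-2 - 20) + 33173 = (7/3)*(-20)*(-22) + 33173 = 3080/3 + 33173 = 102599/3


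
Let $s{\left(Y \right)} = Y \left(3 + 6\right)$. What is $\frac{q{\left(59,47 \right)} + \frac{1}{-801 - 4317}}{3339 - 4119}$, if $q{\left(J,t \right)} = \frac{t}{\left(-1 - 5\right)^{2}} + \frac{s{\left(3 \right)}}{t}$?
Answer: $- \frac{2713111}{1125755280} \approx -0.00241$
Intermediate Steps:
$s{\left(Y \right)} = 9 Y$ ($s{\left(Y \right)} = Y 9 = 9 Y$)
$q{\left(J,t \right)} = \frac{27}{t} + \frac{t}{36}$ ($q{\left(J,t \right)} = \frac{t}{\left(-1 - 5\right)^{2}} + \frac{9 \cdot 3}{t} = \frac{t}{\left(-6\right)^{2}} + \frac{27}{t} = \frac{t}{36} + \frac{27}{t} = \frac{27}{t} + \frac{t}{36}$)
$\frac{q{\left(59,47 \right)} + \frac{1}{-801 - 4317}}{3339 - 4119} = \frac{\left(\frac{27}{47} + \frac{1}{36} \cdot 47\right) + \frac{1}{-801 - 4317}}{3339 - 4119} = \frac{\left(27 \cdot \frac{1}{47} + \frac{47}{36}\right) + \frac{1}{-5118}}{-780} = \left(\left(\frac{27}{47} + \frac{47}{36}\right) - \frac{1}{5118}\right) \left(- \frac{1}{780}\right) = \left(\frac{3181}{1692} - \frac{1}{5118}\right) \left(- \frac{1}{780}\right) = \frac{2713111}{1443276} \left(- \frac{1}{780}\right) = - \frac{2713111}{1125755280}$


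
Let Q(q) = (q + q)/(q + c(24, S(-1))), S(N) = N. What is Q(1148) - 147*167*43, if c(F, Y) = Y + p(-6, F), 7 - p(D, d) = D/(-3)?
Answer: -152007121/144 ≈ -1.0556e+6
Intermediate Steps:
p(D, d) = 7 + D/3 (p(D, d) = 7 - D/(-3) = 7 - D*(-1)/3 = 7 - (-1)*D/3 = 7 + D/3)
c(F, Y) = 5 + Y (c(F, Y) = Y + (7 + (⅓)*(-6)) = Y + (7 - 2) = Y + 5 = 5 + Y)
Q(q) = 2*q/(4 + q) (Q(q) = (q + q)/(q + (5 - 1)) = (2*q)/(q + 4) = (2*q)/(4 + q) = 2*q/(4 + q))
Q(1148) - 147*167*43 = 2*1148/(4 + 1148) - 147*167*43 = 2*1148/1152 - 24549*43 = 2*1148*(1/1152) - 1055607 = 287/144 - 1055607 = -152007121/144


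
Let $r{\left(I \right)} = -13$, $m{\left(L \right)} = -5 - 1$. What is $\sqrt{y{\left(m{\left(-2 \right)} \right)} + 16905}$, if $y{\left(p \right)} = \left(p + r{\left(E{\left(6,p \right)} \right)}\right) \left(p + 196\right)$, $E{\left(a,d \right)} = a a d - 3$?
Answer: $\sqrt{13295} \approx 115.3$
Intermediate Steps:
$m{\left(L \right)} = -6$
$E{\left(a,d \right)} = -3 + d a^{2}$ ($E{\left(a,d \right)} = a^{2} d - 3 = d a^{2} - 3 = -3 + d a^{2}$)
$y{\left(p \right)} = \left(-13 + p\right) \left(196 + p\right)$ ($y{\left(p \right)} = \left(p - 13\right) \left(p + 196\right) = \left(-13 + p\right) \left(196 + p\right)$)
$\sqrt{y{\left(m{\left(-2 \right)} \right)} + 16905} = \sqrt{\left(-2548 + \left(-6\right)^{2} + 183 \left(-6\right)\right) + 16905} = \sqrt{\left(-2548 + 36 - 1098\right) + 16905} = \sqrt{-3610 + 16905} = \sqrt{13295}$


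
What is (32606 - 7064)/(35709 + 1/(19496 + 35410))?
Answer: 1402409052/1960638355 ≈ 0.71528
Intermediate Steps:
(32606 - 7064)/(35709 + 1/(19496 + 35410)) = 25542/(35709 + 1/54906) = 25542/(1960638355/54906) = 25542*(54906/1960638355) = 1402409052/1960638355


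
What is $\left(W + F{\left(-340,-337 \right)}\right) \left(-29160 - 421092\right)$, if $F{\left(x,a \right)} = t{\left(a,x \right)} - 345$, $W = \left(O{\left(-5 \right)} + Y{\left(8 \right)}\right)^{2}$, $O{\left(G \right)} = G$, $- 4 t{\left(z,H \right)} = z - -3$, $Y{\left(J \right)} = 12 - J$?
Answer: $117290646$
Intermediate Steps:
$t{\left(z,H \right)} = - \frac{3}{4} - \frac{z}{4}$ ($t{\left(z,H \right)} = - \frac{z - -3}{4} = - \frac{z + 3}{4} = - \frac{3 + z}{4} = - \frac{3}{4} - \frac{z}{4}$)
$W = 1$ ($W = \left(-5 + \left(12 - 8\right)\right)^{2} = \left(-5 + 4\right)^{2} = \left(-1\right)^{2} = 1$)
$F{\left(x,a \right)} = - \frac{1383}{4} - \frac{a}{4}$ ($F{\left(x,a \right)} = \left(- \frac{3}{4} - \frac{a}{4}\right) - 345 = - \frac{1383}{4} - \frac{a}{4}$)
$\left(W + F{\left(-340,-337 \right)}\right) \left(-29160 - 421092\right) = \left(1 - \frac{523}{2}\right) \left(-29160 - 421092\right) = \left(1 + \left(- \frac{1383}{4} + \frac{337}{4}\right)\right) \left(-450252\right) = \left(1 - \frac{523}{2}\right) \left(-450252\right) = \left(- \frac{521}{2}\right) \left(-450252\right) = 117290646$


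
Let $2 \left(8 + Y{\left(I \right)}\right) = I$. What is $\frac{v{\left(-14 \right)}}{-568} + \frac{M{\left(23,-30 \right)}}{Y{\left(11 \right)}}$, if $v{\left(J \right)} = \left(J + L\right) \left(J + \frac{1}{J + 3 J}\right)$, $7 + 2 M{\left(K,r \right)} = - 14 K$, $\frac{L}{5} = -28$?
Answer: $\frac{704313}{11360} \approx 61.999$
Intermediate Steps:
$Y{\left(I \right)} = -8 + \frac{I}{2}$
$L = -140$ ($L = 5 \left(-28\right) = -140$)
$M{\left(K,r \right)} = - \frac{7}{2} - 7 K$ ($M{\left(K,r \right)} = - \frac{7}{2} + \frac{\left(-14\right) K}{2} = - \frac{7}{2} - 7 K$)
$v{\left(J \right)} = \left(-140 + J\right) \left(J + \frac{1}{4 J}\right)$ ($v{\left(J \right)} = \left(J - 140\right) \left(J + \frac{1}{J + 3 J}\right) = \left(-140 + J\right) \left(J + \frac{1}{4 J}\right)$)
$\frac{v{\left(-14 \right)}}{-568} + \frac{M{\left(23,-30 \right)}}{Y{\left(11 \right)}} = \frac{\frac{1}{4} + \left(-14\right)^{2} - -1960 - \frac{35}{-14}}{-568} + \frac{- \frac{7}{2} - 161}{-8 + \frac{1}{2} \cdot 11} = \left(\frac{1}{4} + 196 + 1960 - - \frac{5}{2}\right) \left(- \frac{1}{568}\right) + \frac{- \frac{7}{2} - 161}{-8 + \frac{11}{2}} = \left(\frac{1}{4} + 196 + 1960 + \frac{5}{2}\right) \left(- \frac{1}{568}\right) - \frac{329}{2 \left(- \frac{5}{2}\right)} = \frac{8635}{4} \left(- \frac{1}{568}\right) - - \frac{329}{5} = - \frac{8635}{2272} + \frac{329}{5} = \frac{704313}{11360}$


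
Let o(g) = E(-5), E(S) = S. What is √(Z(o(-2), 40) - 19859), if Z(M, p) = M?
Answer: 2*I*√4966 ≈ 140.94*I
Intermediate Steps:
o(g) = -5
√(Z(o(-2), 40) - 19859) = √(-5 - 19859) = √(-19864) = 2*I*√4966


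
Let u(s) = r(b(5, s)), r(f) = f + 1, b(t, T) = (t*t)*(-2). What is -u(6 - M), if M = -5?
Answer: 49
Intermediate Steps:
b(t, T) = -2*t**2 (b(t, T) = t**2*(-2) = -2*t**2)
r(f) = 1 + f
u(s) = -49 (u(s) = 1 - 2*5**2 = 1 - 2*25 = 1 - 50 = -49)
-u(6 - M) = -1*(-49) = 49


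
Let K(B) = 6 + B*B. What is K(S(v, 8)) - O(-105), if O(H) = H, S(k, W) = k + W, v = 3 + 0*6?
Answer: 232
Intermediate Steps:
v = 3 (v = 3 + 0 = 3)
S(k, W) = W + k
K(B) = 6 + B²
K(S(v, 8)) - O(-105) = (6 + (8 + 3)²) - 1*(-105) = (6 + 11²) + 105 = (6 + 121) + 105 = 127 + 105 = 232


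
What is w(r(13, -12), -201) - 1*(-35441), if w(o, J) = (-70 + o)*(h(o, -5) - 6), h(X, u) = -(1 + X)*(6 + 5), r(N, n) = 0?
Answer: 36631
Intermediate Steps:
h(X, u) = -11 - 11*X (h(X, u) = -(1 + X)*11 = -(11 + 11*X) = -11 - 11*X)
w(o, J) = (-70 + o)*(-17 - 11*o) (w(o, J) = (-70 + o)*((-11 - 11*o) - 6) = (-70 + o)*(-17 - 11*o))
w(r(13, -12), -201) - 1*(-35441) = (1190 - 11*0² + 753*0) - 1*(-35441) = (1190 - 11*0 + 0) + 35441 = (1190 + 0 + 0) + 35441 = 1190 + 35441 = 36631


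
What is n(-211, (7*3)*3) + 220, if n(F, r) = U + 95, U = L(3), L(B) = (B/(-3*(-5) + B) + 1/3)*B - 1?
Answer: 631/2 ≈ 315.50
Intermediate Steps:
L(B) = -1 + B*(1/3 + B/(15 + B)) (L(B) = (B/(15 + B) + 1*(1/3))*B - 1 = (B/(15 + B) + 1/3)*B - 1 = (1/3 + B/(15 + B))*B - 1 = B*(1/3 + B/(15 + B)) - 1 = -1 + B*(1/3 + B/(15 + B)))
U = 1/2 (U = (-45 + 4*3**2 + 12*3)/(3*(15 + 3)) = (1/3)*(-45 + 4*9 + 36)/18 = (1/3)*(1/18)*(-45 + 36 + 36) = (1/3)*(1/18)*27 = 1/2 ≈ 0.50000)
n(F, r) = 191/2 (n(F, r) = 1/2 + 95 = 191/2)
n(-211, (7*3)*3) + 220 = 191/2 + 220 = 631/2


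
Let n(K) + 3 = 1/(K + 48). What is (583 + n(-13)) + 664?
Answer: 43541/35 ≈ 1244.0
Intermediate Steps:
n(K) = -3 + 1/(48 + K) (n(K) = -3 + 1/(K + 48) = -3 + 1/(48 + K))
(583 + n(-13)) + 664 = (583 + (-143 - 3*(-13))/(48 - 13)) + 664 = (583 + (-143 + 39)/35) + 664 = (583 + (1/35)*(-104)) + 664 = (583 - 104/35) + 664 = 20301/35 + 664 = 43541/35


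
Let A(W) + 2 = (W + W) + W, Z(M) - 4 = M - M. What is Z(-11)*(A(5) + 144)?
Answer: 628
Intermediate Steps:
Z(M) = 4 (Z(M) = 4 + (M - M) = 4 + 0 = 4)
A(W) = -2 + 3*W (A(W) = -2 + ((W + W) + W) = -2 + (2*W + W) = -2 + 3*W)
Z(-11)*(A(5) + 144) = 4*((-2 + 3*5) + 144) = 4*((-2 + 15) + 144) = 4*(13 + 144) = 4*157 = 628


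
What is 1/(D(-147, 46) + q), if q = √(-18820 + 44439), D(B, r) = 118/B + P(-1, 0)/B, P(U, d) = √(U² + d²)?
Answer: 21/664570 + 441*√25619/11297690 ≈ 0.0062794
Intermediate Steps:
D(B, r) = 119/B (D(B, r) = 118/B + √((-1)² + 0²)/B = 118/B + √(1 + 0)/B = 118/B + √1/B = 118/B + 1/B = 119/B)
q = √25619 ≈ 160.06
1/(D(-147, 46) + q) = 1/(119/(-147) + √25619) = 1/(119*(-1/147) + √25619) = 1/(-17/21 + √25619)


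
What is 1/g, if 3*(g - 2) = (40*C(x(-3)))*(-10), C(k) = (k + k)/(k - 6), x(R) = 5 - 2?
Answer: 3/806 ≈ 0.0037221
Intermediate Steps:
x(R) = 3
C(k) = 2*k/(-6 + k) (C(k) = (2*k)/(-6 + k) = 2*k/(-6 + k))
g = 806/3 (g = 2 + ((40*(2*3/(-6 + 3)))*(-10))/3 = 2 + ((40*(2*3/(-3)))*(-10))/3 = 2 + ((40*(2*3*(-1/3)))*(-10))/3 = 2 + ((40*(-2))*(-10))/3 = 2 + (-80*(-10))/3 = 2 + (1/3)*800 = 2 + 800/3 = 806/3 ≈ 268.67)
1/g = 1/(806/3) = 3/806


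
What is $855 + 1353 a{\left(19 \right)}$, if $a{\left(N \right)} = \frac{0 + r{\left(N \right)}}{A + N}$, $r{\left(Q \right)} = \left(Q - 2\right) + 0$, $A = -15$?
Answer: $\frac{26421}{4} \approx 6605.3$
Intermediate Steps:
$r{\left(Q \right)} = -2 + Q$ ($r{\left(Q \right)} = \left(-2 + Q\right) + 0 = -2 + Q$)
$a{\left(N \right)} = \frac{-2 + N}{-15 + N}$ ($a{\left(N \right)} = \frac{0 + \left(-2 + N\right)}{-15 + N} = \frac{-2 + N}{-15 + N}$)
$855 + 1353 a{\left(19 \right)} = 855 + 1353 \frac{-2 + 19}{-15 + 19} = 855 + 1353 \cdot \frac{1}{4} \cdot 17 = 855 + 1353 \cdot \frac{17}{4} = 855 + \frac{23001}{4} = \frac{26421}{4}$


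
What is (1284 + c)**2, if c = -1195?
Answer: 7921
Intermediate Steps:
(1284 + c)**2 = (1284 - 1195)**2 = 89**2 = 7921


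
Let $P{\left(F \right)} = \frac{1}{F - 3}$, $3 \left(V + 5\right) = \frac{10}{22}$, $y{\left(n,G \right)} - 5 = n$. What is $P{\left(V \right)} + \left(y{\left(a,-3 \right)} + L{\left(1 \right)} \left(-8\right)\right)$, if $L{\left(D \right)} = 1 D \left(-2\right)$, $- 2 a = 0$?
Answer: $\frac{5406}{259} \approx 20.873$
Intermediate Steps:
$a = 0$ ($a = \left(- \frac{1}{2}\right) 0 = 0$)
$y{\left(n,G \right)} = 5 + n$
$L{\left(D \right)} = - 2 D$ ($L{\left(D \right)} = D \left(-2\right) = - 2 D$)
$V = - \frac{160}{33}$ ($V = -5 + \frac{10 \cdot \frac{1}{22}}{3} = -5 + \frac{1}{3} \cdot \frac{5}{11} = -5 + \frac{5}{33} = - \frac{160}{33} \approx -4.8485$)
$P{\left(F \right)} = \frac{1}{-3 + F}$
$P{\left(V \right)} + \left(y{\left(a,-3 \right)} + L{\left(1 \right)} \left(-8\right)\right) = \frac{1}{-3 - \frac{160}{33}} + \left(\left(5 + 0\right) + \left(-2\right) 1 \left(-8\right)\right) = \frac{1}{- \frac{259}{33}} + \left(5 - -16\right) = - \frac{33}{259} + \left(5 + 16\right) = - \frac{33}{259} + 21 = \frac{5406}{259}$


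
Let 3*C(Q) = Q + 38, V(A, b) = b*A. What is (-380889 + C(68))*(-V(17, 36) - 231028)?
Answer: 264662830040/3 ≈ 8.8221e+10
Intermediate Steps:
V(A, b) = A*b
C(Q) = 38/3 + Q/3 (C(Q) = (Q + 38)/3 = (38 + Q)/3 = 38/3 + Q/3)
(-380889 + C(68))*(-V(17, 36) - 231028) = (-380889 + (38/3 + (1/3)*68))*(-17*36 - 231028) = (-380889 + (38/3 + 68/3))*(-1*612 - 231028) = (-380889 + 106/3)*(-612 - 231028) = -1142561/3*(-231640) = 264662830040/3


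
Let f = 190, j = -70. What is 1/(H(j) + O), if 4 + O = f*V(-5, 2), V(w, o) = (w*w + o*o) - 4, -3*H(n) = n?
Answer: 3/14308 ≈ 0.00020967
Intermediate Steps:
H(n) = -n/3
V(w, o) = -4 + o**2 + w**2 (V(w, o) = (w**2 + o**2) - 4 = (o**2 + w**2) - 4 = -4 + o**2 + w**2)
O = 4746 (O = -4 + 190*(-4 + 2**2 + (-5)**2) = -4 + 190*(-4 + 4 + 25) = -4 + 190*25 = -4 + 4750 = 4746)
1/(H(j) + O) = 1/(-1/3*(-70) + 4746) = 1/(70/3 + 4746) = 1/(14308/3) = 3/14308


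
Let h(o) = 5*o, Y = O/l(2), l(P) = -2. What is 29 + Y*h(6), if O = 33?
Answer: -466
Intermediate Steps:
Y = -33/2 (Y = 33/(-2) = 33*(-½) = -33/2 ≈ -16.500)
29 + Y*h(6) = 29 - 165*6/2 = 29 - 33/2*30 = 29 - 495 = -466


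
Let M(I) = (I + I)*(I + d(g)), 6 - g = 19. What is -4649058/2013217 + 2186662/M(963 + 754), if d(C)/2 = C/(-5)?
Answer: -57731164218911/29765588494879 ≈ -1.9395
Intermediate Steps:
g = -13 (g = 6 - 1*19 = 6 - 19 = -13)
d(C) = -2*C/5 (d(C) = 2*(C/(-5)) = 2*(C*(-⅕)) = 2*(-C/5) = -2*C/5)
M(I) = 2*I*(26/5 + I) (M(I) = (I + I)*(I - ⅖*(-13)) = (2*I)*(I + 26/5) = (2*I)*(26/5 + I) = 2*I*(26/5 + I))
-4649058/2013217 + 2186662/M(963 + 754) = -4649058/2013217 + 2186662/((2*(963 + 754)*(26 + 5*(963 + 754))/5)) = -4649058*1/2013217 + 2186662/(((⅖)*1717*(26 + 5*1717))) = -4649058/2013217 + 2186662/(((⅖)*1717*(26 + 8585))) = -4649058/2013217 + 2186662/(((⅖)*1717*8611)) = -4649058/2013217 + 2186662/(29570174/5) = -4649058/2013217 + 2186662*(5/29570174) = -4649058/2013217 + 5466655/14785087 = -57731164218911/29765588494879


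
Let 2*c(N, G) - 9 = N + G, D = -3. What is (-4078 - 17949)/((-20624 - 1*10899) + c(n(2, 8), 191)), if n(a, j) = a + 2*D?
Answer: 22027/31425 ≈ 0.70094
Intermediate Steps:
n(a, j) = -6 + a (n(a, j) = a + 2*(-3) = a - 6 = -6 + a)
c(N, G) = 9/2 + G/2 + N/2 (c(N, G) = 9/2 + (N + G)/2 = 9/2 + (G + N)/2 = 9/2 + (G/2 + N/2) = 9/2 + G/2 + N/2)
(-4078 - 17949)/((-20624 - 1*10899) + c(n(2, 8), 191)) = (-4078 - 17949)/((-20624 - 1*10899) + (9/2 + (½)*191 + (-6 + 2)/2)) = -22027/((-20624 - 10899) + (9/2 + 191/2 + (½)*(-4))) = -22027/(-31523 + (9/2 + 191/2 - 2)) = -22027/(-31523 + 98) = -22027/(-31425) = -22027*(-1/31425) = 22027/31425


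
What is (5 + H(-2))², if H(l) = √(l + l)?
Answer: 21 + 20*I ≈ 21.0 + 20.0*I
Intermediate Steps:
H(l) = √2*√l (H(l) = √(2*l) = √2*√l)
(5 + H(-2))² = (5 + √2*√(-2))² = (5 + √2*(I*√2))² = (5 + 2*I)²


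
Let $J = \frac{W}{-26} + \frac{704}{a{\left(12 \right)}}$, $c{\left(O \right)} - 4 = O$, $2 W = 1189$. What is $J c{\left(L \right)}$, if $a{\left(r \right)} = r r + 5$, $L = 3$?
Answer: $- \frac{983871}{7748} \approx -126.98$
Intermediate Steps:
$W = \frac{1189}{2}$ ($W = \frac{1}{2} \cdot 1189 = \frac{1189}{2} \approx 594.5$)
$c{\left(O \right)} = 4 + O$
$a{\left(r \right)} = 5 + r^{2}$ ($a{\left(r \right)} = r^{2} + 5 = 5 + r^{2}$)
$J = - \frac{140553}{7748}$ ($J = \frac{1189}{2 \left(-26\right)} + \frac{704}{5 + 12^{2}} = \frac{1189}{2} \left(- \frac{1}{26}\right) + \frac{704}{5 + 144} = - \frac{1189}{52} + \frac{704}{149} = - \frac{140553}{7748} \approx -18.141$)
$J c{\left(L \right)} = - \frac{140553 \left(4 + 3\right)}{7748} = \left(- \frac{140553}{7748}\right) 7 = - \frac{983871}{7748}$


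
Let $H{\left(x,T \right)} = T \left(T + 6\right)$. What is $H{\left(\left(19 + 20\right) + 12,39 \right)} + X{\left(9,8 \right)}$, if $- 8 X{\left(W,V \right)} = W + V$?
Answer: $\frac{14023}{8} \approx 1752.9$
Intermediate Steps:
$X{\left(W,V \right)} = - \frac{V}{8} - \frac{W}{8}$ ($X{\left(W,V \right)} = - \frac{W + V}{8} = - \frac{V + W}{8} = - \frac{V}{8} - \frac{W}{8}$)
$H{\left(x,T \right)} = T \left(6 + T\right)$
$H{\left(\left(19 + 20\right) + 12,39 \right)} + X{\left(9,8 \right)} = 39 \left(6 + 39\right) - \frac{17}{8} = 39 \cdot 45 - \frac{17}{8} = 1755 - \frac{17}{8} = \frac{14023}{8}$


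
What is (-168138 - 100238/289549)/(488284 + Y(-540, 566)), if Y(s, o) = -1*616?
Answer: -12171072500/35300945433 ≈ -0.34478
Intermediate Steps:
Y(s, o) = -616
(-168138 - 100238/289549)/(488284 + Y(-540, 566)) = (-168138 - 100238/289549)/(488284 - 616) = (-168138 - 100238*1/289549)/487668 = (-168138 - 100238/289549)*(1/487668) = -48684290000/289549*1/487668 = -12171072500/35300945433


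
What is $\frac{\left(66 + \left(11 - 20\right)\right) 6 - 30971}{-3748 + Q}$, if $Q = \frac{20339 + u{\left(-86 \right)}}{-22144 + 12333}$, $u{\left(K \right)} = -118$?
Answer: $\frac{300501119}{36791849} \approx 8.1676$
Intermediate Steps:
$Q = - \frac{20221}{9811}$ ($Q = \frac{20339 - 118}{-22144 + 12333} = \frac{20221}{-9811} = 20221 \left(- \frac{1}{9811}\right) = - \frac{20221}{9811} \approx -2.0611$)
$\frac{\left(66 + \left(11 - 20\right)\right) 6 - 30971}{-3748 + Q} = \frac{\left(66 + \left(11 - 20\right)\right) 6 - 30971}{-3748 - \frac{20221}{9811}} = \frac{\left(66 - 9\right) 6 - 30971}{- \frac{36791849}{9811}} = \left(57 \cdot 6 - 30971\right) \left(- \frac{9811}{36791849}\right) = \left(342 - 30971\right) \left(- \frac{9811}{36791849}\right) = \left(-30629\right) \left(- \frac{9811}{36791849}\right) = \frac{300501119}{36791849}$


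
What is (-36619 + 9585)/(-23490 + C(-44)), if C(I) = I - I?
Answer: 13517/11745 ≈ 1.1509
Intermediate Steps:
C(I) = 0
(-36619 + 9585)/(-23490 + C(-44)) = (-36619 + 9585)/(-23490 + 0) = -27034/(-23490) = -27034*(-1/23490) = 13517/11745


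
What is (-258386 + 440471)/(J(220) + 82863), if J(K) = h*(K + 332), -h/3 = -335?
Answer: 60695/212541 ≈ 0.28557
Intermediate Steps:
h = 1005 (h = -3*(-335) = 1005)
J(K) = 333660 + 1005*K (J(K) = 1005*(K + 332) = 1005*(332 + K) = 333660 + 1005*K)
(-258386 + 440471)/(J(220) + 82863) = (-258386 + 440471)/((333660 + 1005*220) + 82863) = 182085/((333660 + 221100) + 82863) = 182085/(554760 + 82863) = 182085/637623 = 182085*(1/637623) = 60695/212541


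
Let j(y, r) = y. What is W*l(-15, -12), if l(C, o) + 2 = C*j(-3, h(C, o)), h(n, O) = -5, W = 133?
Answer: 5719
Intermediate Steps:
l(C, o) = -2 - 3*C (l(C, o) = -2 + C*(-3) = -2 - 3*C)
W*l(-15, -12) = 133*(-2 - 3*(-15)) = 133*(-2 + 45) = 133*43 = 5719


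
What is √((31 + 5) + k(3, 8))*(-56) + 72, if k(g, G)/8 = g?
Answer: 72 - 112*√15 ≈ -361.77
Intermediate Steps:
k(g, G) = 8*g
√((31 + 5) + k(3, 8))*(-56) + 72 = √((31 + 5) + 8*3)*(-56) + 72 = √(36 + 24)*(-56) + 72 = √60*(-56) + 72 = (2*√15)*(-56) + 72 = -112*√15 + 72 = 72 - 112*√15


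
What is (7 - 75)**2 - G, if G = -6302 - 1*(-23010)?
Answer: -12084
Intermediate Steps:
G = 16708 (G = -6302 + 23010 = 16708)
(7 - 75)**2 - G = (7 - 75)**2 - 1*16708 = (-68)**2 - 16708 = 4624 - 16708 = -12084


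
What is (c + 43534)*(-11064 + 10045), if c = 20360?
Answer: -65107986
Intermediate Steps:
(c + 43534)*(-11064 + 10045) = (20360 + 43534)*(-11064 + 10045) = 63894*(-1019) = -65107986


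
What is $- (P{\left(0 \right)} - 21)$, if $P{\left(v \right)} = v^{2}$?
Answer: $21$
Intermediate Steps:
$- (P{\left(0 \right)} - 21) = - (0^{2} - 21) = - (0 - 21) = \left(-1\right) \left(-21\right) = 21$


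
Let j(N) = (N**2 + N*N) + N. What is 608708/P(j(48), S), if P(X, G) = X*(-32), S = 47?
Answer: -152177/37248 ≈ -4.0855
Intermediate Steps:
j(N) = N + 2*N**2 (j(N) = (N**2 + N**2) + N = 2*N**2 + N = N + 2*N**2)
P(X, G) = -32*X
608708/P(j(48), S) = 608708/((-1536*(1 + 2*48))) = 608708/((-1536*(1 + 96))) = 608708/((-1536*97)) = 608708/((-32*4656)) = 608708/(-148992) = 608708*(-1/148992) = -152177/37248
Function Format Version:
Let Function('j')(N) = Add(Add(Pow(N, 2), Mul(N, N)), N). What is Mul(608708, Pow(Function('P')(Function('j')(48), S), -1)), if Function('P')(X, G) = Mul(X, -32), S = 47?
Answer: Rational(-152177, 37248) ≈ -4.0855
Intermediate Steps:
Function('j')(N) = Add(N, Mul(2, Pow(N, 2))) (Function('j')(N) = Add(Add(Pow(N, 2), Pow(N, 2)), N) = Add(Mul(2, Pow(N, 2)), N) = Add(N, Mul(2, Pow(N, 2))))
Function('P')(X, G) = Mul(-32, X)
Mul(608708, Pow(Function('P')(Function('j')(48), S), -1)) = Mul(608708, Pow(Mul(-32, Mul(48, Add(1, Mul(2, 48)))), -1)) = Mul(608708, Pow(Mul(-32, Mul(48, Add(1, 96))), -1)) = Mul(608708, Pow(Mul(-32, Mul(48, 97)), -1)) = Mul(608708, Pow(Mul(-32, 4656), -1)) = Mul(608708, Pow(-148992, -1)) = Mul(608708, Rational(-1, 148992)) = Rational(-152177, 37248)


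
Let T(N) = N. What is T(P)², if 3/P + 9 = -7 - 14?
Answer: 1/100 ≈ 0.010000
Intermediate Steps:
P = -⅒ (P = 3/(-9 + (-7 - 14)) = 3/(-9 - 21) = 3/(-30) = 3*(-1/30) = -⅒ ≈ -0.10000)
T(P)² = (-⅒)² = 1/100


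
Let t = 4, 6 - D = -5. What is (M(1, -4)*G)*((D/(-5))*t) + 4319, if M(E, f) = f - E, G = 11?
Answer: 4803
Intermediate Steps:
D = 11 (D = 6 - 1*(-5) = 6 + 5 = 11)
(M(1, -4)*G)*((D/(-5))*t) + 4319 = ((-4 - 1*1)*11)*((11/(-5))*4) + 4319 = ((-4 - 1)*11)*((11*(-⅕))*4) + 4319 = (-5*11)*(-11/5*4) + 4319 = -55*(-44/5) + 4319 = 484 + 4319 = 4803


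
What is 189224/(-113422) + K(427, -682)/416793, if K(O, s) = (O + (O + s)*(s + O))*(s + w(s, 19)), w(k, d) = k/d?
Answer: -51378850561084/449098208637 ≈ -114.40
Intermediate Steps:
K(O, s) = 20*s*(O + (O + s)**2)/19 (K(O, s) = (O + (O + s)*(s + O))*(s + s/19) = (O + (O + s)*(O + s))*(s + s*(1/19)) = (O + (O + s)**2)*(s + s/19) = (O + (O + s)**2)*(20*s/19) = 20*s*(O + (O + s)**2)/19)
189224/(-113422) + K(427, -682)/416793 = 189224/(-113422) + ((20/19)*(-682)*(427 + (427 - 682)**2))/416793 = 189224*(-1/113422) + ((20/19)*(-682)*(427 + (-255)**2))*(1/416793) = -94612/56711 + ((20/19)*(-682)*(427 + 65025))*(1/416793) = -94612/56711 + ((20/19)*(-682)*65452)*(1/416793) = -94612/56711 - 892765280/19*1/416793 = -94612/56711 - 892765280/7919067 = -51378850561084/449098208637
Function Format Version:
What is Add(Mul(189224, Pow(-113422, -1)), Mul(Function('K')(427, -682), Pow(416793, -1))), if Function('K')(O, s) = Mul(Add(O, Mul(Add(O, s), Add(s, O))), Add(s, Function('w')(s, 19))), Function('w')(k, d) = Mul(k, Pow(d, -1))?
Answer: Rational(-51378850561084, 449098208637) ≈ -114.40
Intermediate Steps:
Function('K')(O, s) = Mul(Rational(20, 19), s, Add(O, Pow(Add(O, s), 2))) (Function('K')(O, s) = Mul(Add(O, Mul(Add(O, s), Add(s, O))), Add(s, Mul(s, Pow(19, -1)))) = Mul(Add(O, Mul(Add(O, s), Add(O, s))), Add(s, Mul(s, Rational(1, 19)))) = Mul(Add(O, Pow(Add(O, s), 2)), Add(s, Mul(Rational(1, 19), s))) = Mul(Add(O, Pow(Add(O, s), 2)), Mul(Rational(20, 19), s)) = Mul(Rational(20, 19), s, Add(O, Pow(Add(O, s), 2))))
Add(Mul(189224, Pow(-113422, -1)), Mul(Function('K')(427, -682), Pow(416793, -1))) = Add(Mul(189224, Pow(-113422, -1)), Mul(Mul(Rational(20, 19), -682, Add(427, Pow(Add(427, -682), 2))), Pow(416793, -1))) = Add(Mul(189224, Rational(-1, 113422)), Mul(Mul(Rational(20, 19), -682, Add(427, Pow(-255, 2))), Rational(1, 416793))) = Add(Rational(-94612, 56711), Mul(Mul(Rational(20, 19), -682, Add(427, 65025)), Rational(1, 416793))) = Add(Rational(-94612, 56711), Mul(Mul(Rational(20, 19), -682, 65452), Rational(1, 416793))) = Add(Rational(-94612, 56711), Mul(Rational(-892765280, 19), Rational(1, 416793))) = Add(Rational(-94612, 56711), Rational(-892765280, 7919067)) = Rational(-51378850561084, 449098208637)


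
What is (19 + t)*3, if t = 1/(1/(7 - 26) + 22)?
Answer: 7942/139 ≈ 57.137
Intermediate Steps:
t = 19/417 (t = 1/(1/(-19) + 22) = 1/(-1/19 + 22) = 1/(417/19) = 19/417 ≈ 0.045564)
(19 + t)*3 = (19 + 19/417)*3 = (7942/417)*3 = 7942/139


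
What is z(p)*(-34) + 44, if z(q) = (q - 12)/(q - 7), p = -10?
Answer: 0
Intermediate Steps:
z(q) = (-12 + q)/(-7 + q)
z(p)*(-34) + 44 = ((-12 - 10)/(-7 - 10))*(-34) + 44 = (-22/(-17))*(-34) + 44 = -1/17*(-22)*(-34) + 44 = (22/17)*(-34) + 44 = -44 + 44 = 0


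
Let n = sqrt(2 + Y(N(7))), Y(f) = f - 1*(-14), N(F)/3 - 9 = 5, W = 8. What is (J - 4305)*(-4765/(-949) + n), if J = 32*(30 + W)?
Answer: -14719085/949 - 3089*sqrt(58) ≈ -39035.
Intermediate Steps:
N(F) = 42 (N(F) = 27 + 3*5 = 27 + 15 = 42)
Y(f) = 14 + f (Y(f) = f + 14 = 14 + f)
n = sqrt(58) (n = sqrt(2 + (14 + 42)) = sqrt(2 + 56) = sqrt(58) ≈ 7.6158)
J = 1216 (J = 32*(30 + 8) = 32*38 = 1216)
(J - 4305)*(-4765/(-949) + n) = (1216 - 4305)*(-4765/(-949) + sqrt(58)) = -3089*(-4765*(-1/949) + sqrt(58)) = -3089*(4765/949 + sqrt(58)) = -14719085/949 - 3089*sqrt(58)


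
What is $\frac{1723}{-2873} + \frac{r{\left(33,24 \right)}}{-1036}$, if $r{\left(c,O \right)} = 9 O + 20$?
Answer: $- \frac{615764}{744107} \approx -0.82752$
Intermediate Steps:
$r{\left(c,O \right)} = 20 + 9 O$
$\frac{1723}{-2873} + \frac{r{\left(33,24 \right)}}{-1036} = \frac{1723}{-2873} + \frac{20 + 9 \cdot 24}{-1036} = 1723 \left(- \frac{1}{2873}\right) + \left(20 + 216\right) \left(- \frac{1}{1036}\right) = - \frac{1723}{2873} + 236 \left(- \frac{1}{1036}\right) = - \frac{1723}{2873} - \frac{59}{259} = - \frac{615764}{744107}$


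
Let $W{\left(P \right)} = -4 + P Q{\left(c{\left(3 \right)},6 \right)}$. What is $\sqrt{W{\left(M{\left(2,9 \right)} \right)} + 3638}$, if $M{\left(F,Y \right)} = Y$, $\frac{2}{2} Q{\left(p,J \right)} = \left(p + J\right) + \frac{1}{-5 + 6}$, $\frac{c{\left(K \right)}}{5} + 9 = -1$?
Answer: $\sqrt{3247} \approx 56.982$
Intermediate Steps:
$c{\left(K \right)} = -50$ ($c{\left(K \right)} = -45 + 5 \left(-1\right) = -45 - 5 = -50$)
$Q{\left(p,J \right)} = 1 + J + p$ ($Q{\left(p,J \right)} = \left(p + J\right) + \frac{1}{-5 + 6} = \left(J + p\right) + 1^{-1} = \left(J + p\right) + 1 = 1 + J + p$)
$W{\left(P \right)} = -4 - 43 P$ ($W{\left(P \right)} = -4 + P \left(1 + 6 - 50\right) = -4 + P \left(-43\right) = -4 - 43 P$)
$\sqrt{W{\left(M{\left(2,9 \right)} \right)} + 3638} = \sqrt{\left(-4 - 387\right) + 3638} = \sqrt{-391 + 3638} = \sqrt{3247}$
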